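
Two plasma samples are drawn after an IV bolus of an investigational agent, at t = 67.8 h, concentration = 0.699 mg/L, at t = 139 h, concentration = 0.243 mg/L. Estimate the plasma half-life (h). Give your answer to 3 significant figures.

46.7 h

k = ln(C₁/C₂) / (t₂ − t₁) = ln(0.699/0.243) / (139 − 67.8)
  = 1.057 / 71.20 = 0.01485 h⁻¹
t½ = ln2 / k = 0.693147 / 0.01485 = 46.68 h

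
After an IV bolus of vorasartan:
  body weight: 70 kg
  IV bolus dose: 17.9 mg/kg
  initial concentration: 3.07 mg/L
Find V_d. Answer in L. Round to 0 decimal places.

Dose = 17.9 × 70 = 1253 mg
Vd = Dose / C₀ = 1253 / 3.07 = 408.1 L

408 L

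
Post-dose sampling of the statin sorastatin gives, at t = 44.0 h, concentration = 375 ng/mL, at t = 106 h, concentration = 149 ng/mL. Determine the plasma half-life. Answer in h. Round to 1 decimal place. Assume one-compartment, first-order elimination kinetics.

k = ln(C₁/C₂) / (t₂ − t₁) = ln(375/149) / (106 − 44.0)
  = 0.9230 / 62.00 = 0.01489 h⁻¹
t½ = ln2 / k = 0.693147 / 0.01489 = 46.55 h

46.6 h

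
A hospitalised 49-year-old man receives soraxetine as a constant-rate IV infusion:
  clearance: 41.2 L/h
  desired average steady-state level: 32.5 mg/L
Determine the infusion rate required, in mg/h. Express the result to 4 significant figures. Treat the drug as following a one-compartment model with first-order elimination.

At steady state, infusion rate R₀ = Css × CL = 32.5 × 41.20 = 1339 mg/h

1339 mg/h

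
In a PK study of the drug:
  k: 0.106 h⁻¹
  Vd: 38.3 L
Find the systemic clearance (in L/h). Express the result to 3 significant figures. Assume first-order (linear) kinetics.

4.06 L/h

CL = k × Vd = 0.106 × 38.3 = 4.060 L/h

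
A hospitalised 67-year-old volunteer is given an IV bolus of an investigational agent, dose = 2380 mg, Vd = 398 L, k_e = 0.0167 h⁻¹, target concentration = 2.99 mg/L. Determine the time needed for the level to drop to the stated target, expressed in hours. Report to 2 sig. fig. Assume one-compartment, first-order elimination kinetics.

C₀ = Dose / Vd = 2380 / 398 = 5.980 mg/L
t = ln(C₀ / C) / k = ln(5.980 / 2.99) / 0.01670
  = ln(2.000) / 0.01670 = 0.6931 / 0.01670 = 41.50 h

42 h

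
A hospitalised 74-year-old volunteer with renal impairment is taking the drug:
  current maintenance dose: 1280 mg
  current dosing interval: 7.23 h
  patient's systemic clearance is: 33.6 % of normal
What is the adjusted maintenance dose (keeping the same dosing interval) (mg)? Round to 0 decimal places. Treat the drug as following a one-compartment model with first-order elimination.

To keep the same average steady-state level, dosing rate must scale with clearance.
CL ratio = 33.6 / 100 = 0.3360
New dose (same interval) = 1280 × 0.3360 = 430.1 mg

430 mg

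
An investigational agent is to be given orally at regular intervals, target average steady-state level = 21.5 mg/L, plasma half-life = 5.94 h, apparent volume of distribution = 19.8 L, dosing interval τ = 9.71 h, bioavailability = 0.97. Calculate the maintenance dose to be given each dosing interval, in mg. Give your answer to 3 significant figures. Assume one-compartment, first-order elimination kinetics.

497 mg

k = ln2 / t½ = 0.693147 / 5.94 = 0.1167 h⁻¹
CL = k × Vd = 0.1167 × 19.8 = 2.311 L/h
At steady state, F × (Dose/τ) = Css × CL.
Dose = Css × CL × τ / F = 21.5 × 2.311 × 9.71 / 0.97 = 497.4 mg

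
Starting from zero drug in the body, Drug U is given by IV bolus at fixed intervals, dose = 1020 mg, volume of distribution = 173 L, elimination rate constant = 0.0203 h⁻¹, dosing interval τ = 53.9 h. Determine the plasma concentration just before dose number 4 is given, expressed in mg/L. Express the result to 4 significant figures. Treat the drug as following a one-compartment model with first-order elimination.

2.856 mg/L

C₀ per dose = Dose / Vd = 1020 / 173 = 5.896 mg/L
Fraction remaining after one interval: r = e^(−kτ) = e^(−0.02030 × 53.9) = 0.3348
Before dose 4, 3 doses have been given (aged 1τ, 2τ, 3τ).
C_trough = C₀ × (r + r² + … + r^3) = C₀ × r(1−r^3)/(1−r)
        = 5.896 × 0.3348 × (1 − 0.03753) / (1 − 0.3348) = 2.856 mg/L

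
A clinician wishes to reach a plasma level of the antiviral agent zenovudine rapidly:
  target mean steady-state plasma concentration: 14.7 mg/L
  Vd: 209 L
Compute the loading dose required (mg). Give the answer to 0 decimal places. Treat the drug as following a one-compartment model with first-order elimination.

3072 mg

LD = Css × Vd = 14.7 × 209 = 3072 mg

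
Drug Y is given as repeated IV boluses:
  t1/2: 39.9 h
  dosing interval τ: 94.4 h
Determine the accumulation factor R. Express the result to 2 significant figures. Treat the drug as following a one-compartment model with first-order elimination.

k = ln2 / t½ = 0.693147 / 39.9 = 0.01737 h⁻¹
e^(−kτ) = e^(−0.01737 × 94.4) = 0.1940
Accumulation ratio R = 1 / (1 − e^(−kτ)) = 1 / (1 − 0.1940) = 1.241

1.2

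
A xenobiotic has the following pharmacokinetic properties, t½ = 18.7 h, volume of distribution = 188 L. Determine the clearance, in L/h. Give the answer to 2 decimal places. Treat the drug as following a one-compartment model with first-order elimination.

k = ln2 / t½ = 0.693147 / 18.7 = 0.03707 h⁻¹
CL = k × Vd = 0.03707 × 188 = 6.969 L/h

6.97 L/h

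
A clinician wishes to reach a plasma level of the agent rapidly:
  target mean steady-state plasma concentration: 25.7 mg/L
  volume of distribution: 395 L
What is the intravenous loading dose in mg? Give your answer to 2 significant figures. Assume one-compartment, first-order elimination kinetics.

LD = Css × Vd = 25.7 × 395 = 10150 mg

10000 mg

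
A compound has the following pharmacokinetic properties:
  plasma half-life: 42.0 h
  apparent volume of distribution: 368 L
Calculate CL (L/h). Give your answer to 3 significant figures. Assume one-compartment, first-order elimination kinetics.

k = ln2 / t½ = 0.693147 / 42.0 = 0.01650 h⁻¹
CL = k × Vd = 0.01650 × 368 = 6.072 L/h

6.07 L/h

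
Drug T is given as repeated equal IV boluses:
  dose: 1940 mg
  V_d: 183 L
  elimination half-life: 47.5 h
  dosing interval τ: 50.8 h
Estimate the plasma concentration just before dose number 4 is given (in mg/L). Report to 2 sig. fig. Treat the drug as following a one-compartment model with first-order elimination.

8.6 mg/L

C₀ per dose = Dose / Vd = 1940 / 183 = 10.60 mg/L
k = ln2 / t½ = 0.693147 / 47.5 = 0.01459 h⁻¹
Fraction remaining after one interval: r = e^(−kτ) = e^(−0.01459 × 50.8) = 0.4766
Before dose 4, 3 doses have been given (aged 1τ, 2τ, 3τ).
C_trough = C₀ × (r + r² + … + r^3) = C₀ × r(1−r^3)/(1−r)
        = 10.60 × 0.4766 × (1 − 0.1083) / (1 − 0.4766) = 8.607 mg/L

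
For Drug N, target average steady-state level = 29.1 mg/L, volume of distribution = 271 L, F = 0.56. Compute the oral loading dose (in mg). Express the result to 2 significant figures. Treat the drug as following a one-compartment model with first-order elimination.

LD = Css × Vd / F = 29.1 × 271 / 0.56 = 14080 mg

14000 mg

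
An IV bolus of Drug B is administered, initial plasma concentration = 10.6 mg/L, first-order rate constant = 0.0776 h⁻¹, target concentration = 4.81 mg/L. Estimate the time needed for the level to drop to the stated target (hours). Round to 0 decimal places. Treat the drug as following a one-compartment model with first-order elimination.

t = ln(C₀ / C) / k = ln(10.60 / 4.81) / 0.07760
  = ln(2.204) / 0.07760 = 0.7903 / 0.07760 = 10.18 h

10 h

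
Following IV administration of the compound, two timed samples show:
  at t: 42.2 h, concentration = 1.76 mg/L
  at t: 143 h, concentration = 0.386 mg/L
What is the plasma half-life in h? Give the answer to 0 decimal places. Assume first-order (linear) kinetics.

46 h

k = ln(C₁/C₂) / (t₂ − t₁) = ln(1.76/0.386) / (143 − 42.2)
  = 1.517 / 100.8 = 0.01505 h⁻¹
t½ = ln2 / k = 0.693147 / 0.01505 = 46.06 h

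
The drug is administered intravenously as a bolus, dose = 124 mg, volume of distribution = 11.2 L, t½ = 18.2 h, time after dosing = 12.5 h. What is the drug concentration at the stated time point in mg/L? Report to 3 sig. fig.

C₀ = Dose / Vd = 124.0 / 11.2 = 11.07 mg/L
k = ln2 / t½ = 0.693147 / 18.2 = 0.03809 h⁻¹
C = C₀ · e^(−k·t) = 11.07 × e^(−0.03809 × 12.5)
  = 11.07 × 0.6212 = 6.877 mg/L

6.88 mg/L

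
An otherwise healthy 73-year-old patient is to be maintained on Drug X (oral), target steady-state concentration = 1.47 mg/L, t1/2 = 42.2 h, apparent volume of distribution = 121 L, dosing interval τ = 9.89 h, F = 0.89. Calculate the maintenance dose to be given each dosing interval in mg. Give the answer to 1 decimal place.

k = ln2 / t½ = 0.693147 / 42.2 = 0.01643 h⁻¹
CL = k × Vd = 0.01643 × 121 = 1.988 L/h
At steady state, F × (Dose/τ) = Css × CL.
Dose = Css × CL × τ / F = 1.47 × 1.988 × 9.89 / 0.89 = 32.47 mg

32.5 mg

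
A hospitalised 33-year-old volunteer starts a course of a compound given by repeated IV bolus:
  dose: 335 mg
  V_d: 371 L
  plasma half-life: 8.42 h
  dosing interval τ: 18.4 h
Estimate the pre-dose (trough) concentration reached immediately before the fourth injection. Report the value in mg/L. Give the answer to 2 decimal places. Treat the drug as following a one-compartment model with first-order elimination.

0.25 mg/L

C₀ per dose = Dose / Vd = 335 / 371 = 0.9030 mg/L
k = ln2 / t½ = 0.693147 / 8.42 = 0.08232 h⁻¹
Fraction remaining after one interval: r = e^(−kτ) = e^(−0.08232 × 18.4) = 0.2199
Before dose 4, 3 doses have been given (aged 1τ, 2τ, 3τ).
C_trough = C₀ × (r + r² + … + r^3) = C₀ × r(1−r^3)/(1−r)
        = 0.9030 × 0.2199 × (1 − 0.01063) / (1 − 0.2199) = 0.2518 mg/L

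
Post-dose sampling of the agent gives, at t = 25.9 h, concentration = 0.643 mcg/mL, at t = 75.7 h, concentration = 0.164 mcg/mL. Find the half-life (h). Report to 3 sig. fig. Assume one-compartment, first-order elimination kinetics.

k = ln(C₁/C₂) / (t₂ − t₁) = ln(0.643/0.164) / (75.7 − 25.9)
  = 1.366 / 49.80 = 0.02743 h⁻¹
t½ = ln2 / k = 0.693147 / 0.02743 = 25.27 h

25.3 h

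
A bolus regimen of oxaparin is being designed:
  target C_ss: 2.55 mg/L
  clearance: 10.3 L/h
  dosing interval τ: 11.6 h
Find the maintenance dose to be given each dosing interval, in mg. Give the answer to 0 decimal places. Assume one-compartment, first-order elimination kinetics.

At steady state, Dose/τ = Css × CL.
Dose = Css × CL × τ = 2.55 × 10.30 × 11.6 = 304.7 mg

305 mg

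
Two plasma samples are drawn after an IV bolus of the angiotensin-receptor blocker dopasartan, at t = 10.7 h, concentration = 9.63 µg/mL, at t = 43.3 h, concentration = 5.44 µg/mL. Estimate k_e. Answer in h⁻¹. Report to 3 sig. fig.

0.0175 h⁻¹

k = ln(C₁/C₂) / (t₂ − t₁) = ln(9.63/5.44) / (43.3 − 10.7)
  = 0.5711 / 32.60 = 0.01752 h⁻¹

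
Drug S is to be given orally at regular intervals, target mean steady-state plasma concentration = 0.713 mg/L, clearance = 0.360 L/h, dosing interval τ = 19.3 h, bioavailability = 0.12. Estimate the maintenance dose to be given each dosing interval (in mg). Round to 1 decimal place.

At steady state, F × (Dose/τ) = Css × CL.
Dose = Css × CL × τ / F = 0.713 × 0.3600 × 19.3 / 0.12 = 41.28 mg

41.3 mg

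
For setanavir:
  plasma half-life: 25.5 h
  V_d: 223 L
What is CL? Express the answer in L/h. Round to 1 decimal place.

6.1 L/h

k = ln2 / t½ = 0.693147 / 25.5 = 0.02718 h⁻¹
CL = k × Vd = 0.02718 × 223 = 6.061 L/h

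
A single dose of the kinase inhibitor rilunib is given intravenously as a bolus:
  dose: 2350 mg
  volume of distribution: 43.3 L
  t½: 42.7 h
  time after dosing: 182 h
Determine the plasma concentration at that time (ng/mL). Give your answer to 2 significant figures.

2800 ng/mL

C₀ = Dose / Vd = 2350 / 43.3 = 54.27 mg/L
k = ln2 / t½ = 0.693147 / 42.7 = 0.01623 h⁻¹
C = C₀ · e^(−k·t) = 54.27 × e^(−0.01623 × 182)
  = 54.27 × 0.05214 = 2.830 mg/L
Convert: 2.830 mg/L × 1000 = 2830 ng/mL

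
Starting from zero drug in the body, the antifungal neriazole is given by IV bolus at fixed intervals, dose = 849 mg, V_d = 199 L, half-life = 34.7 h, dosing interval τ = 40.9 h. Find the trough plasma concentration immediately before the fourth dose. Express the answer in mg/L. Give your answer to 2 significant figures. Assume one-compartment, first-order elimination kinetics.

C₀ per dose = Dose / Vd = 849 / 199 = 4.266 mg/L
k = ln2 / t½ = 0.693147 / 34.7 = 0.01998 h⁻¹
Fraction remaining after one interval: r = e^(−kτ) = e^(−0.01998 × 40.9) = 0.4417
Before dose 4, 3 doses have been given (aged 1τ, 2τ, 3τ).
C_trough = C₀ × (r + r² + … + r^3) = C₀ × r(1−r^3)/(1−r)
        = 4.266 × 0.4417 × (1 − 0.08618) / (1 − 0.4417) = 3.084 mg/L

3.1 mg/L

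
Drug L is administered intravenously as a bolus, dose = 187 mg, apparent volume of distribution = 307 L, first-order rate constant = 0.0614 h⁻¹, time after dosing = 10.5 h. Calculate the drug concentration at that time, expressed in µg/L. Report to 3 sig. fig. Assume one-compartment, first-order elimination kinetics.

C₀ = Dose / Vd = 187.0 / 307 = 0.6091 mg/L
C = C₀ · e^(−k·t) = 0.6091 × e^(−0.06140 × 10.5)
  = 0.6091 × 0.5248 = 0.3197 mg/L
Convert: 0.3197 mg/L × 1000 = 319.7 µg/L

320 µg/L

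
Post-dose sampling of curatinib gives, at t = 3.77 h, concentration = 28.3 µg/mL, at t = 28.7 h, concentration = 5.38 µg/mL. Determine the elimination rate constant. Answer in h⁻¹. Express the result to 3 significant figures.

0.0666 h⁻¹

k = ln(C₁/C₂) / (t₂ − t₁) = ln(28.3/5.38) / (28.7 − 3.77)
  = 1.660 / 24.93 = 0.06659 h⁻¹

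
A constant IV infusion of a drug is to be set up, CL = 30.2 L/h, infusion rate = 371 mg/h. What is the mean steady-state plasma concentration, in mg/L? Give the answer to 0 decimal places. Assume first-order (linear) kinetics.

12 mg/L

At steady state Css = R₀ / CL = 371 / 30.20 = 12.28 mg/L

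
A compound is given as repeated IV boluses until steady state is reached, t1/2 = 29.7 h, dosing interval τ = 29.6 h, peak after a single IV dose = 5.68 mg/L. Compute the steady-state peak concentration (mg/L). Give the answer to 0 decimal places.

k = ln2 / t½ = 0.693147 / 29.7 = 0.02334 h⁻¹
e^(−kτ) = e^(−0.02334 × 29.6) = 0.5011
Accumulation ratio R = 1 / (1 − e^(−kτ)) = 1 / (1 − 0.5011) = 2.004
Steady-state peak = C₀ × R = 5.68 × 2.004 = 11.38 mg/L

11 mg/L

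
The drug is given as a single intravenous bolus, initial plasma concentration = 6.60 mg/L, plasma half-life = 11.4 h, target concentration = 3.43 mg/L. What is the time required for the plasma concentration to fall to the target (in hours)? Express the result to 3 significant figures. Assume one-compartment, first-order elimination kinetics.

k = ln2 / t½ = 0.693147 / 11.4 = 0.06080 h⁻¹
t = ln(C₀ / C) / k = ln(6.600 / 3.43) / 0.06080
  = ln(1.924) / 0.06080 = 0.6544 / 0.06080 = 10.76 h

10.8 h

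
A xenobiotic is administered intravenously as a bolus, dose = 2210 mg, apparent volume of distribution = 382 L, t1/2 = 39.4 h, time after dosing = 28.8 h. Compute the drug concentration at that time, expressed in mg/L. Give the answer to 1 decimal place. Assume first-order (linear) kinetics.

3.5 mg/L

C₀ = Dose / Vd = 2210 / 382 = 5.785 mg/L
k = ln2 / t½ = 0.693147 / 39.4 = 0.01759 h⁻¹
C = C₀ · e^(−k·t) = 5.785 × e^(−0.01759 × 28.8)
  = 5.785 × 0.6025 = 3.485 mg/L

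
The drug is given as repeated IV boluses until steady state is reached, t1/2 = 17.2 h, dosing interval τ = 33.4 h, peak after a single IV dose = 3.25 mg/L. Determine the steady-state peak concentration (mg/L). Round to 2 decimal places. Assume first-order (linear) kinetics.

k = ln2 / t½ = 0.693147 / 17.2 = 0.04030 h⁻¹
e^(−kτ) = e^(−0.04030 × 33.4) = 0.2603
Accumulation ratio R = 1 / (1 − e^(−kτ)) = 1 / (1 − 0.2603) = 1.352
Steady-state peak = C₀ × R = 3.25 × 1.352 = 4.394 mg/L

4.39 mg/L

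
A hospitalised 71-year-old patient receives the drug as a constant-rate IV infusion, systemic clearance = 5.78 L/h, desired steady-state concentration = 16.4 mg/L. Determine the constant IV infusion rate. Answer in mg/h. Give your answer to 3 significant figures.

94.8 mg/h

At steady state, infusion rate R₀ = Css × CL = 16.4 × 5.780 = 94.79 mg/h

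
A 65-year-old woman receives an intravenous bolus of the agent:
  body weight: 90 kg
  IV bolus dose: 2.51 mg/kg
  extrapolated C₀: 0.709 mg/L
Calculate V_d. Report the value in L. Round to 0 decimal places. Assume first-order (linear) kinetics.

Dose = 2.51 × 90 = 225.9 mg
Vd = Dose / C₀ = 225.9 / 0.709 = 318.6 L

319 L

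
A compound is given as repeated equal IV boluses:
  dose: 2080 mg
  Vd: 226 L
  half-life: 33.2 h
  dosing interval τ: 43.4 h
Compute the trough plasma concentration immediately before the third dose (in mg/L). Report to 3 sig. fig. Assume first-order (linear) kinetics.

5.22 mg/L

C₀ per dose = Dose / Vd = 2080 / 226 = 9.204 mg/L
k = ln2 / t½ = 0.693147 / 33.2 = 0.02088 h⁻¹
Fraction remaining after one interval: r = e^(−kτ) = e^(−0.02088 × 43.4) = 0.4041
Before dose 3, 2 doses have been given (aged 1τ, 2τ).
C_trough = C₀ × (r + r²) = 9.204 × (0.4041 + 0.1633) = 5.222 mg/L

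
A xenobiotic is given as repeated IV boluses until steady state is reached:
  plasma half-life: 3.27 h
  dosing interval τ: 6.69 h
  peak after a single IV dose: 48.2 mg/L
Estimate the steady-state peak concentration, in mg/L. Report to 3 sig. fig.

63.6 mg/L

k = ln2 / t½ = 0.693147 / 3.27 = 0.2120 h⁻¹
e^(−kτ) = e^(−0.2120 × 6.69) = 0.2421
Accumulation ratio R = 1 / (1 − e^(−kτ)) = 1 / (1 − 0.2421) = 1.319
Steady-state peak = C₀ × R = 48.2 × 1.319 = 63.58 mg/L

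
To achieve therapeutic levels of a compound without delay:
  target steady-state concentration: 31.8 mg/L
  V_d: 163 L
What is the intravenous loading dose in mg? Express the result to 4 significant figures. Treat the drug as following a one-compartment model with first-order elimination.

LD = Css × Vd = 31.8 × 163 = 5183 mg

5183 mg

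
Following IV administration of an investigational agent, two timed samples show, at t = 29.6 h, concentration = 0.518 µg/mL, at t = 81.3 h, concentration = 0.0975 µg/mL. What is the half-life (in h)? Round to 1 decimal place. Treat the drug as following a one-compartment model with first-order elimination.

k = ln(C₁/C₂) / (t₂ − t₁) = ln(0.518/0.0975) / (81.3 − 29.6)
  = 1.670 / 51.70 = 0.03230 h⁻¹
t½ = ln2 / k = 0.693147 / 0.03230 = 21.46 h

21.5 h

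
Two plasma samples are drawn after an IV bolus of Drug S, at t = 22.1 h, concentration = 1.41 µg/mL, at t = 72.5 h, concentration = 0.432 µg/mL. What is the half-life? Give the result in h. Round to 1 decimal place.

k = ln(C₁/C₂) / (t₂ − t₁) = ln(1.41/0.432) / (72.5 − 22.1)
  = 1.183 / 50.40 = 0.02347 h⁻¹
t½ = ln2 / k = 0.693147 / 0.02347 = 29.53 h

29.5 h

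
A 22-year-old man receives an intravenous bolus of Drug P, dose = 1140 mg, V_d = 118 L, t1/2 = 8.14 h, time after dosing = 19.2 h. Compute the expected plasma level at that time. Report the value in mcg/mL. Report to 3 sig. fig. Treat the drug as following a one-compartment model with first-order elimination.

C₀ = Dose / Vd = 1140 / 118 = 9.661 mg/L
k = ln2 / t½ = 0.693147 / 8.14 = 0.08515 h⁻¹
C = C₀ · e^(−k·t) = 9.661 × e^(−0.08515 × 19.2)
  = 9.661 × 0.1950 = 1.884 mg/L
(1.884 mg/L = 1.884 mcg/mL)

1.88 mcg/mL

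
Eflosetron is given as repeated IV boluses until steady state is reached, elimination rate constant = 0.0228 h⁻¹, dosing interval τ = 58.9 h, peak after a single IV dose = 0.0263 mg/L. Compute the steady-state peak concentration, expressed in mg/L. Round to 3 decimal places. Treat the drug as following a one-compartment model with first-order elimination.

e^(−kτ) = e^(−0.02280 × 58.9) = 0.2611
Accumulation ratio R = 1 / (1 − e^(−kτ)) = 1 / (1 − 0.2611) = 1.353
Steady-state peak = C₀ × R = 0.0263 × 1.353 = 0.03558 mg/L

0.036 mg/L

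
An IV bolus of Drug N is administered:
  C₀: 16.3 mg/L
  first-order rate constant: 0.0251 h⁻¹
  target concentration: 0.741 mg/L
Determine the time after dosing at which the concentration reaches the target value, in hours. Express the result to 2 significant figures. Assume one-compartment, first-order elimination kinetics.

t = ln(C₀ / C) / k = ln(16.30 / 0.741) / 0.02510
  = ln(22.00) / 0.02510 = 3.091 / 0.02510 = 123.1 h

120 h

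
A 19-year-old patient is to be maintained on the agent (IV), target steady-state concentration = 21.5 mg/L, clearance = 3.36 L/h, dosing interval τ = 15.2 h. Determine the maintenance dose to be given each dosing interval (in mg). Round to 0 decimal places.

At steady state, Dose/τ = Css × CL.
Dose = Css × CL × τ = 21.5 × 3.360 × 15.2 = 1098 mg

1098 mg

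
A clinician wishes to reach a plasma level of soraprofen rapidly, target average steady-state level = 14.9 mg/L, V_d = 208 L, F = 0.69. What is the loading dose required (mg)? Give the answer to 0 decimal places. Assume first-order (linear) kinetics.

LD = Css × Vd / F = 14.9 × 208 / 0.69 = 4492 mg

4492 mg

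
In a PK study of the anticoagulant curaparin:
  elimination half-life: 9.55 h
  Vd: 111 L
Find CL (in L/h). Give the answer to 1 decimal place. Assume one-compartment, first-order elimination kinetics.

k = ln2 / t½ = 0.693147 / 9.55 = 0.07258 h⁻¹
CL = k × Vd = 0.07258 × 111 = 8.056 L/h

8.1 L/h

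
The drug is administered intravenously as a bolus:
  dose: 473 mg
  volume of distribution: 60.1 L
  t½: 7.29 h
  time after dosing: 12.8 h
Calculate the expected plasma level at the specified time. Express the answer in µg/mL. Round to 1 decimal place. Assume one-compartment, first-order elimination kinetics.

C₀ = Dose / Vd = 473.0 / 60.1 = 7.870 mg/L
k = ln2 / t½ = 0.693147 / 7.29 = 0.09508 h⁻¹
C = C₀ · e^(−k·t) = 7.870 × e^(−0.09508 × 12.8)
  = 7.870 × 0.2961 = 2.330 mg/L
(2.330 mg/L = 2.330 µg/mL)

2.3 µg/mL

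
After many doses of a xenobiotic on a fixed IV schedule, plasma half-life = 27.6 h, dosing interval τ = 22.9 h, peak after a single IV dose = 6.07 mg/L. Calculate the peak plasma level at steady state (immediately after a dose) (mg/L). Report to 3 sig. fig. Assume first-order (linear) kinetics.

13.9 mg/L

k = ln2 / t½ = 0.693147 / 27.6 = 0.02511 h⁻¹
e^(−kτ) = e^(−0.02511 × 22.9) = 0.5627
Accumulation ratio R = 1 / (1 − e^(−kτ)) = 1 / (1 − 0.5627) = 2.287
Steady-state peak = C₀ × R = 6.07 × 2.287 = 13.88 mg/L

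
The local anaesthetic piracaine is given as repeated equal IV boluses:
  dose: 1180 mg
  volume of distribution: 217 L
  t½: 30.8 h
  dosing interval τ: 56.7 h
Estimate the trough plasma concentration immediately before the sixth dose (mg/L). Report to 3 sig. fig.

C₀ per dose = Dose / Vd = 1180 / 217 = 5.438 mg/L
k = ln2 / t½ = 0.693147 / 30.8 = 0.02250 h⁻¹
Fraction remaining after one interval: r = e^(−kτ) = e^(−0.02250 × 56.7) = 0.2792
Before dose 6, 5 doses have been given (aged 1τ, 2τ, 3τ, 4τ, 5τ).
C_trough = C₀ × (r + r² + … + r^5) = C₀ × r(1−r^5)/(1−r)
        = 5.438 × 0.2792 × (1 − 0.001697) / (1 − 0.2792) = 2.103 mg/L

2.10 mg/L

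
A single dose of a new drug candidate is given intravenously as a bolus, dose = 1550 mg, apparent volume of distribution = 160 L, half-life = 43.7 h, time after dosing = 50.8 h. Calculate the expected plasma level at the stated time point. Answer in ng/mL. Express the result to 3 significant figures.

C₀ = Dose / Vd = 1550 / 160 = 9.688 mg/L
k = ln2 / t½ = 0.693147 / 43.7 = 0.01586 h⁻¹
C = C₀ · e^(−k·t) = 9.688 × e^(−0.01586 × 50.8)
  = 9.688 × 0.4468 = 4.329 mg/L
Convert: 4.329 mg/L × 1000 = 4329 ng/mL

4330 ng/mL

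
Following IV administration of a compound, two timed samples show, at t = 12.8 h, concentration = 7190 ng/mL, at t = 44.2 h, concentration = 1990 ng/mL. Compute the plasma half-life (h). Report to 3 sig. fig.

16.9 h

k = ln(C₁/C₂) / (t₂ − t₁) = ln(7190/1990) / (44.2 − 12.8)
  = 1.285 / 31.40 = 0.04092 h⁻¹
t½ = ln2 / k = 0.693147 / 0.04092 = 16.94 h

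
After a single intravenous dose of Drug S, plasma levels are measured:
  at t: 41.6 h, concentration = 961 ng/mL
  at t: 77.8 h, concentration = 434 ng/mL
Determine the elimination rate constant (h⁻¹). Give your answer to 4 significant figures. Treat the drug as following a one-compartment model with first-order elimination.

k = ln(C₁/C₂) / (t₂ − t₁) = ln(961/434) / (77.8 − 41.6)
  = 0.7949 / 36.20 = 0.02196 h⁻¹

0.02196 h⁻¹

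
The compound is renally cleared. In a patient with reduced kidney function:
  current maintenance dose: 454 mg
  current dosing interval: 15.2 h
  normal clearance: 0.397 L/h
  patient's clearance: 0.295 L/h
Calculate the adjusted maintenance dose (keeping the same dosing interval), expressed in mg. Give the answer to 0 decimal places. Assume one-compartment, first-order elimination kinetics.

To keep the same average steady-state level, dosing rate must scale with clearance.
CL ratio = 0.295 / 0.397 = 0.7431
New dose (same interval) = 454 × 0.7431 = 337.4 mg

337 mg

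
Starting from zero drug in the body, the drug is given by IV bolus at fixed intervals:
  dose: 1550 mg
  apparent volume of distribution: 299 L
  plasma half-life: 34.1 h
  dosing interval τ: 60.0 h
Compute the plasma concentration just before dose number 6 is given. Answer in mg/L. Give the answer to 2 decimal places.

C₀ per dose = Dose / Vd = 1550 / 299 = 5.184 mg/L
k = ln2 / t½ = 0.693147 / 34.1 = 0.02033 h⁻¹
Fraction remaining after one interval: r = e^(−kτ) = e^(−0.02033 × 60.0) = 0.2953
Before dose 6, 5 doses have been given (aged 1τ, 2τ, 3τ, 4τ, 5τ).
C_trough = C₀ × (r + r² + … + r^5) = C₀ × r(1−r^5)/(1−r)
        = 5.184 × 0.2953 × (1 − 0.002246) / (1 − 0.2953) = 2.167 mg/L

2.17 mg/L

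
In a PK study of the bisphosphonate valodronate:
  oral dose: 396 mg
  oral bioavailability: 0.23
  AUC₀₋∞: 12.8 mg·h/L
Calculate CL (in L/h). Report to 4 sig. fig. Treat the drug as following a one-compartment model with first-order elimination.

7.116 L/h

CL = F·Dose / AUC = 0.23 × 396 / 12.8 = 7.116 L/h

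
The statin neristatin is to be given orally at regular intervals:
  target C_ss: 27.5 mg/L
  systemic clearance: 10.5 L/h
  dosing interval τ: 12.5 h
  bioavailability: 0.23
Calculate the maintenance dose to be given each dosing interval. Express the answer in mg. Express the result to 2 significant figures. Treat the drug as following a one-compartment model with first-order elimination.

At steady state, F × (Dose/τ) = Css × CL.
Dose = Css × CL × τ / F = 27.5 × 10.50 × 12.5 / 0.23 = 15690 mg

16000 mg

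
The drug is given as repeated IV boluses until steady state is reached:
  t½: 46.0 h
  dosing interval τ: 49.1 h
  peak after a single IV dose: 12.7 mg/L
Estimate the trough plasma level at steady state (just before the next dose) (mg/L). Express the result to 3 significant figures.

11.6 mg/L

k = ln2 / t½ = 0.693147 / 46.0 = 0.01507 h⁻¹
e^(−kτ) = e^(−0.01507 × 49.1) = 0.4771
Accumulation ratio R = 1 / (1 − e^(−kτ)) = 1 / (1 − 0.4771) = 1.912
Steady-state trough = C₀ × R × e^(−kτ) = 12.7 × 1.912 × 0.4771 = 11.59 mg/L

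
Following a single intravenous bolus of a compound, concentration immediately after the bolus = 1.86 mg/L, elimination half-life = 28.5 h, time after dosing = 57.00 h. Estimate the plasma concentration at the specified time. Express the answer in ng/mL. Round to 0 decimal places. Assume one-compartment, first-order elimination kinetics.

465 ng/mL

k = ln2 / t½ = 0.693147 / 28.5 = 0.02432 h⁻¹
t / t½ = 57.00 / 28.5 = 2 half-lives
C = C₀ × (1/2)^2 = 1.860 × 0.2500 = 0.4650 mg/L
Convert: 0.4650 mg/L × 1000 = 465.0 ng/mL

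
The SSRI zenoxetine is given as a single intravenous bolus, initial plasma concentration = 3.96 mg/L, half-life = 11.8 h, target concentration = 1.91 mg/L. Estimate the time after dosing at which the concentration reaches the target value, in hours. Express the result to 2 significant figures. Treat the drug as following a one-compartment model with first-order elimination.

k = ln2 / t½ = 0.693147 / 11.8 = 0.05874 h⁻¹
t = ln(C₀ / C) / k = ln(3.960 / 1.91) / 0.05874
  = ln(2.073) / 0.05874 = 0.7290 / 0.05874 = 12.41 h

12 h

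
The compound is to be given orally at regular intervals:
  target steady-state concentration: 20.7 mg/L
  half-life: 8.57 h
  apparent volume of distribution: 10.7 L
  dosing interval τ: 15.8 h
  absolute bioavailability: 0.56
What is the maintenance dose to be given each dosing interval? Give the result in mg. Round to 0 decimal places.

505 mg

k = ln2 / t½ = 0.693147 / 8.57 = 0.08088 h⁻¹
CL = k × Vd = 0.08088 × 10.7 = 0.8654 L/h
At steady state, F × (Dose/τ) = Css × CL.
Dose = Css × CL × τ / F = 20.7 × 0.8654 × 15.8 / 0.56 = 505.4 mg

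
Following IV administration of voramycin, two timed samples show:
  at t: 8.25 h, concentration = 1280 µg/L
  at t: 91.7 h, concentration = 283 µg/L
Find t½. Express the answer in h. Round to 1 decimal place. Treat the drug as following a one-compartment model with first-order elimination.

k = ln(C₁/C₂) / (t₂ − t₁) = ln(1280/283) / (91.7 − 8.25)
  = 1.509 / 83.45 = 0.01808 h⁻¹
t½ = ln2 / k = 0.693147 / 0.01808 = 38.34 h

38.3 h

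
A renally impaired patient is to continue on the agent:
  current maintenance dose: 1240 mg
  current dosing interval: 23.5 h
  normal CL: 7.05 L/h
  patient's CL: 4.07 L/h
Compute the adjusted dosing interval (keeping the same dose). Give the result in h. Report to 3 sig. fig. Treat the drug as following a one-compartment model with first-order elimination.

40.7 h

To keep the same average steady-state level, dosing rate must scale with clearance.
CL ratio = 4.07 / 7.05 = 0.5773
New interval (same dose) = 23.5 / 0.5773 = 40.71 h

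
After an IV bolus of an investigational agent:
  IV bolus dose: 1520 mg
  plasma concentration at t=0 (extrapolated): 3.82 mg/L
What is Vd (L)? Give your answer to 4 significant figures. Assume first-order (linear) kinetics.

397.9 L

Vd = Dose / C₀ = 1520 / 3.82 = 397.9 L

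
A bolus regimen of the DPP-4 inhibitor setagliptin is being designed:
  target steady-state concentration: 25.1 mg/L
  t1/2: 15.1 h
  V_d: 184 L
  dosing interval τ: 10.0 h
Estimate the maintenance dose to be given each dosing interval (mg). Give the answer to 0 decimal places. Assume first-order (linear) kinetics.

2120 mg

k = ln2 / t½ = 0.693147 / 15.1 = 0.04590 h⁻¹
CL = k × Vd = 0.04590 × 184 = 8.446 L/h
At steady state, Dose/τ = Css × CL.
Dose = Css × CL × τ = 25.1 × 8.446 × 10.0 = 2120 mg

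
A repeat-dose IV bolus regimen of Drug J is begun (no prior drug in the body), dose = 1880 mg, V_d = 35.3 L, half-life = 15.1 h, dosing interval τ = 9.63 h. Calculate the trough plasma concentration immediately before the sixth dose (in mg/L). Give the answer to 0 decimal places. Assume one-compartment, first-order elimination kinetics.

C₀ per dose = Dose / Vd = 1880 / 35.3 = 53.26 mg/L
k = ln2 / t½ = 0.693147 / 15.1 = 0.04590 h⁻¹
Fraction remaining after one interval: r = e^(−kτ) = e^(−0.04590 × 9.63) = 0.6427
Before dose 6, 5 doses have been given (aged 1τ, 2τ, 3τ, 4τ, 5τ).
C_trough = C₀ × (r + r² + … + r^5) = C₀ × r(1−r^5)/(1−r)
        = 53.26 × 0.6427 × (1 − 0.1097) / (1 − 0.6427) = 85.29 mg/L

85 mg/L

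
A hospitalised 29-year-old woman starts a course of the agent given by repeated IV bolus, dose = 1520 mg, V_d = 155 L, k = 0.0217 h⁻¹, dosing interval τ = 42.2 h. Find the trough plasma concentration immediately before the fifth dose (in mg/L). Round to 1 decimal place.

C₀ per dose = Dose / Vd = 1520 / 155 = 9.806 mg/L
Fraction remaining after one interval: r = e^(−kτ) = e^(−0.02170 × 42.2) = 0.4002
Before dose 5, 4 doses have been given (aged 1τ, 2τ, 3τ, 4τ).
C_trough = C₀ × (r + r² + … + r^4) = C₀ × r(1−r^4)/(1−r)
        = 9.806 × 0.4002 × (1 − 0.02565) / (1 − 0.4002) = 6.375 mg/L

6.4 mg/L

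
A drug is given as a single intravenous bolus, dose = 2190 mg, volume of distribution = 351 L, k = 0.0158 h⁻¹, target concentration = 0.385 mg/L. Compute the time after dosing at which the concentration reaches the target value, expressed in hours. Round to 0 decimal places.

176 h

C₀ = Dose / Vd = 2190 / 351 = 6.239 mg/L
t = ln(C₀ / C) / k = ln(6.239 / 0.385) / 0.01580
  = ln(16.21) / 0.01580 = 2.786 / 0.01580 = 176.3 h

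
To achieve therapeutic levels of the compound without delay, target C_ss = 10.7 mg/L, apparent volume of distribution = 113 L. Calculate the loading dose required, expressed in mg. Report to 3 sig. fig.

1210 mg

LD = Css × Vd = 10.7 × 113 = 1209 mg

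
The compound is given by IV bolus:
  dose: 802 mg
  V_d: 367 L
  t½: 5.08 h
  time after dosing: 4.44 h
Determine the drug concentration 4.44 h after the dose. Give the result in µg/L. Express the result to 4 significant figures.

C₀ = Dose / Vd = 802.0 / 367 = 2.185 mg/L
k = ln2 / t½ = 0.693147 / 5.08 = 0.1364 h⁻¹
C = C₀ · e^(−k·t) = 2.185 × e^(−0.1364 × 4.44)
  = 2.185 × 0.5457 = 1.192 mg/L
Convert: 1.192 mg/L × 1000 = 1192 µg/L

1192 µg/L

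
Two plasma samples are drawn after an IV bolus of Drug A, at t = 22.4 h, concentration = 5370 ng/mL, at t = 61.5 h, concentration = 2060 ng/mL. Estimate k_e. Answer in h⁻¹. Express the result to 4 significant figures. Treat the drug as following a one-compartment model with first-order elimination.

0.02450 h⁻¹

k = ln(C₁/C₂) / (t₂ − t₁) = ln(5370/2060) / (61.5 − 22.4)
  = 0.9581 / 39.10 = 0.02450 h⁻¹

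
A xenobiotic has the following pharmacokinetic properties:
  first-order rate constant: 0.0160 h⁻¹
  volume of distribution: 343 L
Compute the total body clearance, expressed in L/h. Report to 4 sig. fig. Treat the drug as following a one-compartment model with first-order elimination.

5.488 L/h

CL = k × Vd = 0.0160 × 343 = 5.488 L/h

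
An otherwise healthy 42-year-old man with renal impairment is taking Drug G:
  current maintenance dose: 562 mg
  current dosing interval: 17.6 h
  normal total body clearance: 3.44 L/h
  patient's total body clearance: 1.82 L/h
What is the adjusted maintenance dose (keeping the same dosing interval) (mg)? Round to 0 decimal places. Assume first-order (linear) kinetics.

297 mg

To keep the same average steady-state level, dosing rate must scale with clearance.
CL ratio = 1.82 / 3.44 = 0.5291
New dose (same interval) = 562 × 0.5291 = 297.4 mg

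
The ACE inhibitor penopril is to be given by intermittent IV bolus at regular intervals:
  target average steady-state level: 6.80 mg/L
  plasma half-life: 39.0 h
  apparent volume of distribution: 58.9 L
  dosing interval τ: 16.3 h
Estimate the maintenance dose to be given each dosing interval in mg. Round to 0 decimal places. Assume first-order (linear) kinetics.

116 mg

k = ln2 / t½ = 0.693147 / 39.0 = 0.01777 h⁻¹
CL = k × Vd = 0.01777 × 58.9 = 1.047 L/h
At steady state, Dose/τ = Css × CL.
Dose = Css × CL × τ = 6.80 × 1.047 × 16.3 = 116.0 mg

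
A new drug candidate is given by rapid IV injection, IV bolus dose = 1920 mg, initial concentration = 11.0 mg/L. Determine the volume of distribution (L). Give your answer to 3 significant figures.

175 L

Vd = Dose / C₀ = 1920 / 11.0 = 174.5 L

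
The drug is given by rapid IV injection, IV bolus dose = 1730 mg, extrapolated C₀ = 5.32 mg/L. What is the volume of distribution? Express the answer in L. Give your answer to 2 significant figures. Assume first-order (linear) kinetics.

330 L

Vd = Dose / C₀ = 1730 / 5.32 = 325.2 L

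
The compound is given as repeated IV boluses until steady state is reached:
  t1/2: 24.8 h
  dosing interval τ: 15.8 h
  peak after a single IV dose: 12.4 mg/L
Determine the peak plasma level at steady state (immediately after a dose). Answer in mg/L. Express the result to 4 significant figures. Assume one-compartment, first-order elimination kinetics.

k = ln2 / t½ = 0.693147 / 24.8 = 0.02795 h⁻¹
e^(−kτ) = e^(−0.02795 × 15.8) = 0.6430
Accumulation ratio R = 1 / (1 − e^(−kτ)) = 1 / (1 − 0.6430) = 2.801
Steady-state peak = C₀ × R = 12.4 × 2.801 = 34.73 mg/L

34.73 mg/L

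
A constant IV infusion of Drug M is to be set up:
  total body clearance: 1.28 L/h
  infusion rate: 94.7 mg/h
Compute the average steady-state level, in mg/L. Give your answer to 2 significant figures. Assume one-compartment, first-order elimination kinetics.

74 mg/L

At steady state Css = R₀ / CL = 94.7 / 1.280 = 73.98 mg/L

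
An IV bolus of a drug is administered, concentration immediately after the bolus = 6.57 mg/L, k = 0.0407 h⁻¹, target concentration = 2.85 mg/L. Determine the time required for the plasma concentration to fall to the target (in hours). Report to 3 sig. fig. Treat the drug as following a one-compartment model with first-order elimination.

t = ln(C₀ / C) / k = ln(6.570 / 2.85) / 0.04070
  = ln(2.305) / 0.04070 = 0.8351 / 0.04070 = 20.52 h

20.5 h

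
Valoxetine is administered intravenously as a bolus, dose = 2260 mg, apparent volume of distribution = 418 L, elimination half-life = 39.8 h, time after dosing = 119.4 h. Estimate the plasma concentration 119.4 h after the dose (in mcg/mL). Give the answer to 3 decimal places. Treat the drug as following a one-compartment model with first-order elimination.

C₀ = Dose / Vd = 2260 / 418 = 5.407 mg/L
k = ln2 / t½ = 0.693147 / 39.8 = 0.01742 h⁻¹
t / t½ = 119.4 / 39.8 = 3 half-lives
C = C₀ × (1/2)^3 = 5.407 × 0.1250 = 0.6759 mg/L
(0.6759 mg/L = 0.6759 mcg/mL)

0.676 mcg/mL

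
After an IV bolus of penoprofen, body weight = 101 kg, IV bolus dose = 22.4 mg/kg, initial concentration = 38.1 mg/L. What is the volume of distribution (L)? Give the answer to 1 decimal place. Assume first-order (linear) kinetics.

59.4 L

Dose = 22.4 × 101 = 2262 mg
Vd = Dose / C₀ = 2262 / 38.1 = 59.37 L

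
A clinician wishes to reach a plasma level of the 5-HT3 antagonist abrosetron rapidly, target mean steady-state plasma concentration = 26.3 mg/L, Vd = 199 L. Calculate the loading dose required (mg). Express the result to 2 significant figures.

LD = Css × Vd = 26.3 × 199 = 5234 mg

5200 mg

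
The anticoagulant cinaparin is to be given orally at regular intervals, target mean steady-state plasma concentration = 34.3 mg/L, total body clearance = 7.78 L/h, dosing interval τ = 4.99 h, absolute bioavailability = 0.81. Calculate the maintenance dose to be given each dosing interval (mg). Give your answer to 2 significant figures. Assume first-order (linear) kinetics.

1600 mg

At steady state, F × (Dose/τ) = Css × CL.
Dose = Css × CL × τ / F = 34.3 × 7.780 × 4.99 / 0.81 = 1644 mg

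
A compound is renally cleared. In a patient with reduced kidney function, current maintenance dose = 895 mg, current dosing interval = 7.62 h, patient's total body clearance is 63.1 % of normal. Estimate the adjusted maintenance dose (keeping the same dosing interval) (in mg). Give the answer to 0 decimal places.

To keep the same average steady-state level, dosing rate must scale with clearance.
CL ratio = 63.1 / 100 = 0.6310
New dose (same interval) = 895 × 0.6310 = 564.7 mg

565 mg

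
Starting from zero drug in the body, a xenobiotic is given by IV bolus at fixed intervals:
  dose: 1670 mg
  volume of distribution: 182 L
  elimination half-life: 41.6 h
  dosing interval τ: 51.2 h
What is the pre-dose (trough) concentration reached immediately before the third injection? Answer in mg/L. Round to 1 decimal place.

C₀ per dose = Dose / Vd = 1670 / 182 = 9.176 mg/L
k = ln2 / t½ = 0.693147 / 41.6 = 0.01666 h⁻¹
Fraction remaining after one interval: r = e^(−kτ) = e^(−0.01666 × 51.2) = 0.4261
Before dose 3, 2 doses have been given (aged 1τ, 2τ).
C_trough = C₀ × (r + r²) = 9.176 × (0.4261 + 0.1816) = 5.576 mg/L

5.6 mg/L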